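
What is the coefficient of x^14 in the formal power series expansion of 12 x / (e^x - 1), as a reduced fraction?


The exponential generating function for Bernoulli numbers is
x / (e^x - 1) = sum_{k>=0} B_k x^k / k!.
So the coefficient of x^14 in 12 x / (e^x - 1) is 12 B_14 / 14!.
Computing: B_14 = 7/6, 14! = 87178291200, giving
12 * 7/6 / 87178291200 = 1/6227020800.

1/6227020800


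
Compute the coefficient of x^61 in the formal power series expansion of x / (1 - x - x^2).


Let f(x) = sum_{k>=0} a_k x^k. Multiplying f(x) * (1 - x - x^2) = x and matching coefficients gives a_0 = 0, a_1 = 1, and a_k = a_{k-1} + a_{k-2} for k >= 2. These are the Fibonacci numbers F_k.
Iterating from F_0 = 0, F_1 = 1:
F_0=0, F_1=1, F_2=1, F_3=2, F_4=3, F_5=5, F_6=8, F_7=13, F_8=21, F_9=34, ...
F_61 = 2504730781961.

2504730781961


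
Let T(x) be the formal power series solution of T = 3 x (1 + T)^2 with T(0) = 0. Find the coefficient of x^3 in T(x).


Apply the Lagrange inversion formula: if T = 3 x * phi(T) with phi(t) = (1 + t)^2, then [x^n] T = 3^n * (1/n) [t^(n-1)] phi(t)^n = 3^n * (1/n) [t^(n-1)] (1 + t)^(2n) = 3^n * (1/n) C(2n, n-1).
Using the identity C(2n, n-1) = C(2n, n) * n / (n+1), the unscaled factor equals C(2n, n) / (n+1) = C_n, the n-th Catalan number.
For n = 3: C_3 = C(6, 3) / 4 = 20/4 = 5.
With the 3^3 = 27 factor, the coefficient is 27 * 5 = 135.

135


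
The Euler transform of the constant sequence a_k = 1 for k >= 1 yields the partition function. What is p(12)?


The Euler transform converts the sequence a_k = 1 into the number of integer partitions.
Using the recurrence or dynamic programming:
p(12) = 77

77


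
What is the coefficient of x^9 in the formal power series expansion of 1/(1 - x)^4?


The expansion 1/(1 - x)^r = sum_{k>=0} C(k + r - 1, r - 1) x^k follows from the multiset / negative-binomial theorem (or from repeated differentiation of the geometric series).
For r = 4 and k = 9:
C(12, 3) = 479001600 / (6 * 362880) = 220.

220


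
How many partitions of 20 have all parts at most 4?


Using the generating function (1-x)^(-1)(1-x^2)^(-1)...(1-x^4)^(-1),
the coefficient of x^20 counts these restricted partitions.
Result = 108

108


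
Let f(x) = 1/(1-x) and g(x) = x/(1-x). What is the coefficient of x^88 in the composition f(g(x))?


First simplify the composition: f(g(x)) = 1/(1 - x/(1-x)) = (1-x)/((1-x) - x) = (1-x)/(1-2x).
Now extract the coefficient. Write (1-x)/(1-2x) = 1/(1-2x) - x/(1-2x).
The coefficient of x^n in 1/(1-2x) is 2^n, and in x/(1-2x) is 2^(n-1) (for n >= 1).
So the coefficient of x^88 is 2^88 - 2^87 = 309485009821345068724781056 - 154742504910672534362390528 = 154742504910672534362390528.

154742504910672534362390528


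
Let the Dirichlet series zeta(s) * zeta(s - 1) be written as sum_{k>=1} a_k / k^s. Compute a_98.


Convolution gives a_k = sum_{d | k} d * 1 = sum_{d | k} d = sigma(k), the sum of positive divisors of k.
For k = 98, the divisors are 1, 2, 7, 14, 49, 98, so
sigma(98) = 1 + 2 + 7 + 14 + 49 + 98 = 171.

171


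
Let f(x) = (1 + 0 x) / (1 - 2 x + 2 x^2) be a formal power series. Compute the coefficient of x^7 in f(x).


Write f(x) = sum_{k>=0} a_k x^k. Multiplying both sides by 1 - 2 x + 2 x^2 gives
(1 - 2 x + 2 x^2) sum_{k>=0} a_k x^k = 1 + 0 x.
Matching coefficients:
 x^0: a_0 = 1
 x^1: a_1 - 2 a_0 = 0  =>  a_1 = 2*1 + 0 = 2
 x^k (k >= 2): a_k = 2 a_{k-1} - 2 a_{k-2}.
Iterating: a_2 = 2, a_3 = 0, a_4 = -4, a_5 = -8, a_6 = -8, a_7 = 0.
So the coefficient of x^7 is 0.

0


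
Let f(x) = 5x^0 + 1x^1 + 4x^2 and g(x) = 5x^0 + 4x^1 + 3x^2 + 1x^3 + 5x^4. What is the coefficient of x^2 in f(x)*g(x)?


Cauchy product at x^2:
5*3 + 1*4 + 4*5
= 39

39


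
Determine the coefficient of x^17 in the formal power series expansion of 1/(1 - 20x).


The geometric series identity gives 1/(1 - c x) = sum_{k>=0} c^k x^k, so the coefficient of x^k is c^k.
Here c = 20 and k = 17.
Computing: 20^17 = 13107200000000000000000

13107200000000000000000


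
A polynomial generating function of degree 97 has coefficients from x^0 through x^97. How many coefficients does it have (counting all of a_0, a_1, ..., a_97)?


A polynomial of degree 97 takes the form a_0 + a_1 x + ... + a_97 x^97.
The number of coefficients is 97 + 1 = 98.

98


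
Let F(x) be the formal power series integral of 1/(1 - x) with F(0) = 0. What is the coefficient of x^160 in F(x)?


1/(1 - x) = sum_{k>=0} x^k. Integrating termwise and using F(0) = 0 gives
F(x) = sum_{k>=0} x^(k+1) / (k+1) = sum_{m>=1} x^m / m = -ln(1 - x).
So the coefficient of x^160 is 1/160 = 1/160.

1/160


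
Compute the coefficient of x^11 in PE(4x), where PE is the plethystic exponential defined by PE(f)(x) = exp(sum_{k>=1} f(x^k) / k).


With f(x) = 4x, the exponent is sum_{k>=1} 4 x^k / k = 4 * (-ln(1 - x)). Exponentiating:
PE(4x) = exp(-4 ln(1 - x)) = 1/(1 - x)^4.
By the negative binomial expansion, [x^n] 1/(1 - x)^4 = C(n + 3, 3).
For n = 11: C(14, 3) = 364.

364


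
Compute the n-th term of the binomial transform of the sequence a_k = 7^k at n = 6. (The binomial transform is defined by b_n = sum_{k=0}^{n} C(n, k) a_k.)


With a_k = 7^k, b_n = sum_{k=0}^{n} C(n, k) 7^k = (1 + 7)^n by the binomial theorem.
For n = 6: (1 + 7)^6 = 8^6 = 262144.

262144


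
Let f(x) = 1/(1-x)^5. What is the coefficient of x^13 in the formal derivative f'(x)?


Differentiate: d/dx [ 1/(1-x)^r ] = r / (1-x)^(r+1).
Here r = 5, so f'(x) = 5 / (1-x)^6.
The expansion of 1/(1-x)^(r+1) has coefficient of x^n equal to C(n+r, r).
So the coefficient of x^13 in f'(x) is
5 * C(18, 5) = 5 * 8568 = 42840

42840


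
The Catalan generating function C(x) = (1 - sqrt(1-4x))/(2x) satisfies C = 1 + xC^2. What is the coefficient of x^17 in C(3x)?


Substituting x -> 3x scales the n-th coefficient by 3^n, so [x^17] C(3x) = 3^17 * C_17.
C_17 = C(2*17, 17)/(18) = 2333606220/18 = 129644790.
So 3^17 * 129644790 = 129140163 * 129644790 = 16742349312700770.

16742349312700770


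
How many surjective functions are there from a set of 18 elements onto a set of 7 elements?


By inclusion-exclusion on which target elements are missed, the number of surjections from an n-set onto a k-set is
surj(n, k) = sum_{j=0}^{k} (-1)^j C(k, j) (k - j)^n.
Equivalently surj(n, k) = k! * S(n, k), where S(n, k) is the Stirling number of the second kind.
For n = 18, k = 7:
S(18, 7) = 197462483400, so
surj = 7! * 197462483400 = 5040 * 197462483400 = 995210916336000.

995210916336000


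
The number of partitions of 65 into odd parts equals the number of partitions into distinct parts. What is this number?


Computing partitions of 65 into odd parts (1, 3, 5, ...):
Using the generating function prod_{k>=0} 1/(1-x^(2k+1)),
the count is 18200

18200


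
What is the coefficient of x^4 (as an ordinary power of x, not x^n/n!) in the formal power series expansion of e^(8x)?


The exponential series is e^y = sum_{k>=0} y^k / k!. Substituting y = 8x gives
e^(8x) = sum_{k>=0} 8^k x^k / k!.
So the coefficient of x^n is a^n/n! with a = 8, n = 4:
8^4 / 4! = 4096/24 = 512/3

512/3


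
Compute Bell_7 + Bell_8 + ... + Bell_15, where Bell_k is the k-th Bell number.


Recall Bell_k counts set partitions of a k-set (with Bell_0 = 1 by convention).
Bell_7 through Bell_15: 877, 4140, 21147, 115975, 678570, 4213597, 27644437, 190899322, 1382958545
Sum = 877 + 4140 + 21147 + 115975 + 678570 + 4213597 + 27644437 + 190899322 + 1382958545 = 1606536610.

1606536610


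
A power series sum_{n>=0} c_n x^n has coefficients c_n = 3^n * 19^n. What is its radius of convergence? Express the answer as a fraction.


By the root test (Cauchy-Hadamard), the radius is R = 1 / limsup_n |c_n|^(1/n).
Here |c_n|^(1/n) = (3^n * 19^n)^(1/n) = 3 * 19 = 57 for all n.
So R = 1/57 = 1/57.

1/57


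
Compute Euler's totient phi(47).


phi(n) counts integers in [1, n] coprime to n. Using the multiplicative formula phi(n) = n * prod_{p | n} (1 - 1/p):
47 = 47, so
phi(47) = 47 * (1 - 1/47) = 46.

46


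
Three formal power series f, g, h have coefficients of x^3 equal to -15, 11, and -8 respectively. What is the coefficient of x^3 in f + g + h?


Series addition is componentwise:
-15 + 11 + -8
= -12

-12


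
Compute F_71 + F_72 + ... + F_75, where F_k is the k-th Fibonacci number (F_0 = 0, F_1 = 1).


Use the identity sum_{k=0}^{N} F_k = F_{N+2} - 1 (which follows from F_{k+2} - F_{k+1} = F_k). Then
sum_{k=71}^{75} F_k = (F_{77} - 1) - (F_{72} - 1) = F_{77} - F_{72}.
Computing: F_{77} = 5527939700884757, F_{72} = 498454011879264, so
Sum = 5527939700884757 - 498454011879264 = 5029485689005493.

5029485689005493


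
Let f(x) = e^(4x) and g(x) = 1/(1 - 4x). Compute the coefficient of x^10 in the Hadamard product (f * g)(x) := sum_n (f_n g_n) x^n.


Expanding: f_k = 4^k/k! (from e^(4x)) and g_k = 4^k (from 1/(1 - 4x)). So the Hadamard coefficient (f * g)_k = 4^k 4^k / k! = (16)^k / k!.
For k = 10: 16^10/10! = 1099511627776/3628800 = 4294967296/14175.

4294967296/14175


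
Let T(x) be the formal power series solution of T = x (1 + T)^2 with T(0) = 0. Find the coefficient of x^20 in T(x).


Apply the Lagrange inversion formula: if T = x * phi(T) with phi(t) = (1 + t)^2, then [x^n] T = (1/n) [t^(n-1)] phi(t)^n = (1/n) [t^(n-1)] (1 + t)^(2n) = (1/n) C(2n, n-1).
Using the identity C(2n, n-1) = C(2n, n) * n / (n+1), the unscaled factor equals C(2n, n) / (n+1) = C_n, the n-th Catalan number.
For n = 20: C_20 = C(40, 20) / 21 = 137846528820/21 = 6564120420 = 6564120420.

6564120420


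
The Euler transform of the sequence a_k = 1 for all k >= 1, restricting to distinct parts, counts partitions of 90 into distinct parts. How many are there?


Partitions of 90 into distinct parts can be computed via generating function.
Product (1+x)(1+x^2)(1+x^3)...
The coefficient of x^90 = 189586

189586


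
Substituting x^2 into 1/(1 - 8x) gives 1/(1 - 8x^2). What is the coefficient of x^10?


The coefficient of x^(2m) in 1/(1 - 8x^2) is 8^m.
With n = 10 = 2*5, the coefficient is 8^5 = 32768.

32768


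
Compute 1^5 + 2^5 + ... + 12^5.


This power sum has a closed form given by Faulhaber's formula
sum_{k=1}^{m} k^p = (1 / (p + 1)) * sum_{j=0}^{p} C(p + 1, j) B_j m^(p + 1 - j),
but for small m direct computation is fastest:
1 + 32 + 243 + 1024 + 3125 + 7776 + 16807 + 32768 + 59049 + 100000 + 161051 + 248832 = 630708.

630708


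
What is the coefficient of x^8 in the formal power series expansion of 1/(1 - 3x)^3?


The general identity 1/(1 - c x)^r = sum_{k>=0} c^k C(k + r - 1, r - 1) x^k follows by substituting y = c x into 1/(1 - y)^r = sum_{k>=0} C(k + r - 1, r - 1) y^k.
For c = 3, r = 3, k = 8:
3^8 * C(10, 2) = 6561 * 45 = 295245.

295245


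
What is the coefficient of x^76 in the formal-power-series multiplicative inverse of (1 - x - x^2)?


Let the inverse be f(x) = sum_{k>=0} a_k x^k. From f(x) * (1 - x - x^2) = 1 and matching coefficients:
 x^0: a_0 = 1.
 x^1: a_1 - a_0 = 0, so a_1 = 1.
 x^k (k >= 2): a_k - a_{k-1} - a_{k-2} = 0, i.e. a_k = a_{k-1} + a_{k-2}.
This is the Fibonacci-type recurrence shifted so that a_0 = a_1 = 1.
Iterating: a_0=1, a_1=1, a_2=2, a_3=3, a_4=5, a_5=8, a_6=13, a_7=21, a_8=34, a_9=55, ...
a_76 = 5527939700884757.

5527939700884757


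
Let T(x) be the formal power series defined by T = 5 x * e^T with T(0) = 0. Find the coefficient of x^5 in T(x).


Apply the Lagrange inversion formula: if T = 5 x * phi(T) with phi(t) = e^t, then
[x^n] T = 5^n * (1/n) [t^(n-1)] phi(t)^n = 5^n * (1/n) [t^(n-1)] e^(n t) = 5^n * (1/n) * n^(n-1) / (n-1)! = 5^n * n^(n-1) / n!.
When c = 1 this is the Cayley count of rooted labeled trees on n vertices, divided by n!.
For n = 5: 5^5 * 5^4 / 5! = 3125 * 625/120 = 390625/24.

390625/24


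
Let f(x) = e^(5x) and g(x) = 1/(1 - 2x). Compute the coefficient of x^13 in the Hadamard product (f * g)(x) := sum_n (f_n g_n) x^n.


Expanding: f_k = 5^k/k! (from e^(5x)) and g_k = 2^k (from 1/(1 - 2x)). So the Hadamard coefficient (f * g)_k = 5^k 2^k / k! = (10)^k / k!.
For k = 13: 10^13/13! = 10000000000000/6227020800 = 390625000/243243.

390625000/243243


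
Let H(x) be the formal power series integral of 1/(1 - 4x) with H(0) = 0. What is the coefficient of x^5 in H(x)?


1/(1 - 4x) = sum_{k>=0} 4^k x^k. Integrating termwise with H(0) = 0:
H(x) = sum_{k>=0} 4^k x^(k+1) / (k+1) = sum_{m>=1} 4^(m-1) x^m / m.
For m = 5: 4^4/5 = 256/5 = 256/5.

256/5


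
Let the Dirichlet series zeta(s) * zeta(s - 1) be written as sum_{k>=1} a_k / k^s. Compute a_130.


Convolution gives a_k = sum_{d | k} d * 1 = sum_{d | k} d = sigma(k), the sum of positive divisors of k.
For k = 130, the divisors are 1, 2, 5, 10, 13, 26, 65, 130, so
sigma(130) = 1 + 2 + 5 + 10 + 13 + 26 + 65 + 130 = 252.

252


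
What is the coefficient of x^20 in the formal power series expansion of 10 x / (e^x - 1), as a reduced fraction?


The exponential generating function for Bernoulli numbers is
x / (e^x - 1) = sum_{k>=0} B_k x^k / k!.
So the coefficient of x^20 in 10 x / (e^x - 1) is 10 B_20 / 20!.
Computing: B_20 = -174611/330, 20! = 2432902008176640000, giving
10 * -174611/330 / 2432902008176640000 = -174611/80285766269829120000.

-174611/80285766269829120000


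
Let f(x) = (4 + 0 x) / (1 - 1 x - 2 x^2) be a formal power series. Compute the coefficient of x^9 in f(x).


Write f(x) = sum_{k>=0} a_k x^k. Multiplying both sides by 1 - 1 x - 2 x^2 gives
(1 - 1 x - 2 x^2) sum_{k>=0} a_k x^k = 4 + 0 x.
Matching coefficients:
 x^0: a_0 = 4
 x^1: a_1 - 1 a_0 = 0  =>  a_1 = 1*4 + 0 = 4
 x^k (k >= 2): a_k = 1 a_{k-1} + 2 a_{k-2}.
Iterating: a_2 = 12, a_3 = 20, a_4 = 44, a_5 = 84, a_6 = 172, a_7 = 340, a_8 = 684, a_9 = 1364.
So the coefficient of x^9 is 1364.

1364


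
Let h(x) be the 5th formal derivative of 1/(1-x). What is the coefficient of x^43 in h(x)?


Differentiating 5 times: d^5/dx^5 [1/(1-x)] = 5!/(1-x)^6.
The expansion 1/(1-x)^6 = sum_{k>=0} C(k+5, 5) x^k, so the coefficient of x^n in 5!/(1-x)^6 is 5! * C(n+5, 5).
For n = 43: 120 * C(48, 5) = 120 * 1712304 = 205476480

205476480


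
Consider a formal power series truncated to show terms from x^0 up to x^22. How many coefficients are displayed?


From x^0 to x^22 inclusive, the count is 22 - 0 + 1 = 23.

23


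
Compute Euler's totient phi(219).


phi(n) counts integers in [1, n] coprime to n. Using the multiplicative formula phi(n) = n * prod_{p | n} (1 - 1/p):
219 = 3 * 73, so
phi(219) = 219 * (1 - 1/3) * (1 - 1/73) = 144.

144


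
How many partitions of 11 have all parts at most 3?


Using the generating function (1-x)^(-1)(1-x^2)^(-1)(1-x^3)^(-1),
the coefficient of x^11 counts these restricted partitions.
Result = 16

16


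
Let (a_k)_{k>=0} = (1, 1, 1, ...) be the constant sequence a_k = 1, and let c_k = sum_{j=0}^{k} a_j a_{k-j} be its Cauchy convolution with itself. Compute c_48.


Since a_j = 1 for all j >= 0, the convolution sum becomes
c_k = sum_{j=0}^{k} 1 * 1 = 1 * (k + 1).
Equivalently, the generating function of (a_k) is 1/(1 - x) and its square is 1/(1 - x)^2 = sum_{k>=0} 1(k + 1) x^k.
For k = 48: 1 * 49 = 49.

49


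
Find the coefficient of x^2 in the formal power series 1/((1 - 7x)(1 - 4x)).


By partial fractions or Cauchy convolution:
The coefficient equals sum_{k=0}^{2} 7^k * 4^(2-k).
= 93

93


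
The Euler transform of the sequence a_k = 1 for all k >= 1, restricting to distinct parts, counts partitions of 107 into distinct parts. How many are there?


Partitions of 107 into distinct parts can be computed via generating function.
Product (1+x)(1+x^2)(1+x^3)...
The coefficient of x^107 = 789640

789640


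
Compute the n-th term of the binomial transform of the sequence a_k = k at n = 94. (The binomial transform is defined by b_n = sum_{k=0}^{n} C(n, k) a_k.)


With a_k = k, b_n = sum_{k=0}^{n} C(n, k) k. Using k * C(n, k) = n * C(n-1, k-1) gives b_n = n * sum_{k>=1} C(n-1, k-1) = n * 2^(n-1).
For n = 94: 94 * 2^93 = 94 * 9903520314283042199192993792 = 930930909542605966724141416448.

930930909542605966724141416448


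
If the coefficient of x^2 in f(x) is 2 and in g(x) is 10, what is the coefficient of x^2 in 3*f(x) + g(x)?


Scalar multiplication scales coefficients: 3 * 2 = 6.
Then add the g coefficient: 6 + 10
= 16

16


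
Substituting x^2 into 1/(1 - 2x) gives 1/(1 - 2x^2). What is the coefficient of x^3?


Since 1/(1 - 2x^2) only has even powers of x,
the coefficient of x^3 (odd) is 0.

0


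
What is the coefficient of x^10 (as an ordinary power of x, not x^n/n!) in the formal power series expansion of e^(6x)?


The exponential series is e^y = sum_{k>=0} y^k / k!. Substituting y = 6x gives
e^(6x) = sum_{k>=0} 6^k x^k / k!.
So the coefficient of x^n is a^n/n! with a = 6, n = 10:
6^10 / 10! = 60466176/3628800 = 2916/175

2916/175


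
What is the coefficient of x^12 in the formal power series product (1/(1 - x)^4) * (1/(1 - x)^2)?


Combine the factors: (1/(1 - x)^4) * (1/(1 - x)^2) = 1/(1 - x)^6.
Then use 1/(1 - x)^r = sum_{k>=0} C(k + r - 1, r - 1) x^k with r = 6 and k = 12:
C(17, 5) = 6188.

6188


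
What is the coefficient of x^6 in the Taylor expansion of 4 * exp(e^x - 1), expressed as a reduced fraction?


exp(e^x - 1) = sum_{k>=0} Bell_k x^k / k!, where Bell_k is the k-th Bell number.
So the coefficient of x^6 is 4 * Bell_6 / 6!.
Computing: Bell_6 = 203 and 6! = 720, giving
4 * 203/720 = 203/180.

203/180


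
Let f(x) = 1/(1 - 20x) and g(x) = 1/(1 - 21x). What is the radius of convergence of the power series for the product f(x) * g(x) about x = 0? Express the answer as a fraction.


The radius of 1/(1 - 20x) is 1/20 (nearest singularity at x = 1/20), and the radius of 1/(1 - 21x) is 1/21.
The product f(x)*g(x) = 1/((1 - 20x)(1 - 21x)) has singularities at both 1/20 and 1/21, so its radius of convergence is the distance to the nearest one:
min(1/20, 1/21) = 1/21.

1/21


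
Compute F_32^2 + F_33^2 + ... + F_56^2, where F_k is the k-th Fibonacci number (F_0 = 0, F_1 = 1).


There is a standard identity sum_{k=0}^{N} F_k^2 = F_N * F_{N+1} (proved inductively from the telescoping relation F_k^2 = F_k F_{k+1} - F_{k-1} F_k). Then
sum_{k=32}^{56} F_k^2 = F_56 F_57 - F_31 F_32.
Computing: F_56 = 225851433717, F_57 = 365435296162, F_31 = 1346269, F_32 = 2178309.
Sum = 225851433717 * 365435296162 - 1346269 * 2178309 = 82534085566051617615033.

82534085566051617615033


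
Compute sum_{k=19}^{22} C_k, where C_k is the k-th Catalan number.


C_19 through C_22: 1767263190, 6564120420, 24466267020, 91482563640
Sum = 1767263190 + 6564120420 + 24466267020 + 91482563640
= 124280214270

124280214270


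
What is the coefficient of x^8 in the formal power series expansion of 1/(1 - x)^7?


The negative binomial / multiset identity is
1/(1 - x)^r = sum_{k>=0} C(k + r - 1, r - 1) x^k.
Here r = 7 and k = 8, so the coefficient is
C(8 + 6, 6) = C(14, 6)
= 3003

3003


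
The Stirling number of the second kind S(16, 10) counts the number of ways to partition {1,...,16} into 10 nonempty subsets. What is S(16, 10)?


Using the explicit formula S(n,k) = (1/k!) sum_{j=0}^{k} (-1)^(k-j) C(k,j) j^n:
S(16, 10) = 193754990
Equivalently, S(n,k) is n! times the coefficient of x^n in the EGF (e^x - 1)^k / k!.

193754990


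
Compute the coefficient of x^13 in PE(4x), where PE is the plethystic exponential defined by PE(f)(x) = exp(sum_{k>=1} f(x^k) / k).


With f(x) = 4x, the exponent is sum_{k>=1} 4 x^k / k = 4 * (-ln(1 - x)). Exponentiating:
PE(4x) = exp(-4 ln(1 - x)) = 1/(1 - x)^4.
By the negative binomial expansion, [x^n] 1/(1 - x)^4 = C(n + 3, 3).
For n = 13: C(16, 3) = 560.

560


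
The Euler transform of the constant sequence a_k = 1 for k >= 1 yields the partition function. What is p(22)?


The Euler transform converts the sequence a_k = 1 into the number of integer partitions.
Using the recurrence or dynamic programming:
p(22) = 1002

1002


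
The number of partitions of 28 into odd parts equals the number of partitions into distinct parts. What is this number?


Computing partitions of 28 into odd parts (1, 3, 5, ...):
Using the generating function prod_{k>=0} 1/(1-x^(2k+1)),
the count is 222

222


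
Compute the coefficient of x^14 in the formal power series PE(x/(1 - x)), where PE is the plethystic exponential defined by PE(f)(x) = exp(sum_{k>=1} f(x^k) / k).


For f(x) = x/(1 - x) we have
sum_{k>=1} f(x^k) / k = sum_{k>=1} (1/k) * x^k / (1 - x^k) = sum_{k, m >= 1} x^(k m) / k,
which after exponentiating simplifies to
PE(x/(1 - x)) = prod_{k>=1} 1 / (1 - x^k).
This is the generating function for the partition function p(n), so the coefficient of x^14 is p(14).
Computing p(14) by dynamic programming over parts 1, 2, ..., 14: p(14) = 135.

135


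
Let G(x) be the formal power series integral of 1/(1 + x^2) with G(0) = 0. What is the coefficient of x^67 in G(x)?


1/(1 + x^2) = sum_{j>=0} (-1)^j x^(2j). Integrating termwise with G(0) = 0:
G(x) = sum_{j>=0} (-1)^j x^(2j+1) / (2j+1) = arctan(x).
Only odd powers are nonzero. For x^67 write 67 = 2*33 + 1, giving
(-1)^33 / 67 = -1/67 = -1/67.

-1/67


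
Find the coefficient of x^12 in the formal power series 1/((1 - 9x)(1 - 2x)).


By partial fractions or Cauchy convolution:
The coefficient equals sum_{k=0}^{12} 9^k * 2^(12-k).
= 363123688591

363123688591


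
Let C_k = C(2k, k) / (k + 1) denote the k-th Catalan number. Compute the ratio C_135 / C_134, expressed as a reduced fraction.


Using C_k = (2k)! / (k! (k+1)!), the ratio C_{k+1}/C_k simplifies to
C_{k+1}/C_k = [(2k+2)! / ((k+1)! (k+2)!)] * [k! (k+1)! / (2k)!]
 = (2k+2)(2k+1) / ((k+1)(k+2)) = 2(2k+1) / (k+2).
For k = 134: 2(2*134 + 1) / (134 + 2) = 538/136 = 269/68.

269/68


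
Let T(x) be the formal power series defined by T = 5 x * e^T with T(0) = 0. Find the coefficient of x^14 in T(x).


Apply the Lagrange inversion formula: if T = 5 x * phi(T) with phi(t) = e^t, then
[x^n] T = 5^n * (1/n) [t^(n-1)] phi(t)^n = 5^n * (1/n) [t^(n-1)] e^(n t) = 5^n * (1/n) * n^(n-1) / (n-1)! = 5^n * n^(n-1) / n!.
When c = 1 this is the Cayley count of rooted labeled trees on n vertices, divided by n!.
For n = 14: 5^14 * 14^13 / 14! = 6103515625 * 793714773254144/87178291200 = 1930983147460937500/34749.

1930983147460937500/34749


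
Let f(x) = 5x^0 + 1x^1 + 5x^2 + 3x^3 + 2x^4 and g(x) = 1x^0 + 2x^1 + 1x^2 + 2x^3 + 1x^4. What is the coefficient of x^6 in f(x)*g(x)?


Cauchy product at x^6:
5*1 + 3*2 + 2*1
= 13

13


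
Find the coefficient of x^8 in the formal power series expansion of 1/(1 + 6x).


Write 1/(1 + c x) = 1/(1 - (-c) x) and apply the geometric-series identity
1/(1 - y) = sum_{k>=0} y^k to get 1/(1 + c x) = sum_{k>=0} (-c)^k x^k.
So the coefficient of x^k is (-c)^k = (-1)^k * c^k.
Here c = 6 and k = 8:
(-6)^8 = 1 * 1679616 = 1679616

1679616


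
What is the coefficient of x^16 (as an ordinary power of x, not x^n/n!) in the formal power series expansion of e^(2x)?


The exponential series is e^y = sum_{k>=0} y^k / k!. Substituting y = 2x gives
e^(2x) = sum_{k>=0} 2^k x^k / k!.
So the coefficient of x^n is a^n/n! with a = 2, n = 16:
2^16 / 16! = 65536/20922789888000 = 2/638512875

2/638512875


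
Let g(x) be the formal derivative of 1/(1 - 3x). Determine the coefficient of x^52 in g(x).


Differentiate termwise: d/dx sum_{k>=0} 3^k x^k = sum_{k>=1} k 3^k x^(k-1) = sum_{j>=0} (j+1) 3^(j+1) x^j.
Equivalently, d/dx [1/(1 - 3x)] = 3/(1 - 3x)^2.
For j = 52: 53 * 3^53 = 53 * 19383245667680019896796723 = 1027312020387041054530226319.

1027312020387041054530226319


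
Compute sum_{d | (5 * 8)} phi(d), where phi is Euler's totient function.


First, 5 * 8 = 40. One classical identity is sum_{d | n} phi(d) = n (each k in [1, n] has a unique gcd with n, and among the k's with gcd(k, n) = n/d there are phi(d) of them). So the sum equals 40. We also verify directly:
Divisors of 40: 1, 2, 4, 5, 8, 10, 20, 40.
phi values: 1, 1, 2, 4, 4, 4, 8, 16.
Sum = 40.

40


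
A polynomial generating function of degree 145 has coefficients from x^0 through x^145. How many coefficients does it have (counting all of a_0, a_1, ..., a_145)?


A polynomial of degree 145 takes the form a_0 + a_1 x + ... + a_145 x^145.
The number of coefficients is 145 + 1 = 146.

146


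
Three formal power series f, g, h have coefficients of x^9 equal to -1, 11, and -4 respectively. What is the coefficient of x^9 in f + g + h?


Series addition is componentwise:
-1 + 11 + -4
= 6

6


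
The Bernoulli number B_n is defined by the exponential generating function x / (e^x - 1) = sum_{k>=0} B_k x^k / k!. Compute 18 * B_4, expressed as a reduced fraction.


Bernoulli numbers can also be computed recursively via B_0 = 1 and sum_{j=0}^{m} C(m+1, j) B_j = 0 for m >= 1. Odd-index Bernoulli numbers vanish for k >= 3.
Computing B_4 = -1/30, so 18 * B_4 = 18 * -1/30 = -3/5.

-3/5


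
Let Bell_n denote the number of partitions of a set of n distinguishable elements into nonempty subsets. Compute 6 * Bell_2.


Bell_2 can be computed from the Bell triangle or from Dobinski's identity Bell_n = (1/e) * sum_{k>=0} k^n / k!.
Computing Bell_2 = 2.
Then 6 * 2 = 12.

12


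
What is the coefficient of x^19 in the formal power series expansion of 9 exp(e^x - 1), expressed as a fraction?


exp(e^x - 1) is the exponential generating function for the Bell numbers Bell_k: exp(e^x - 1) = sum_{k>=0} Bell_k x^k / k!.
So the coefficient of x^19 in 9 exp(e^x - 1) is 9 Bell_19 / 19!.
Computing: Bell_19 = 5832742205057 and 19! = 121645100408832000, giving
9 * 5832742205057/121645100408832000 = 5832742205057/13516122267648000.

5832742205057/13516122267648000


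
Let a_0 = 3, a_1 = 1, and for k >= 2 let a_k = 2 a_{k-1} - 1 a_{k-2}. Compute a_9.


Iterating the recurrence forward:
a_0 = 3
a_1 = 1
a_2 = 2*1 - 1*3 = -1
a_3 = 2*-1 - 1*1 = -3
a_4 = 2*-3 - 1*-1 = -5
a_5 = 2*-5 - 1*-3 = -7
a_6 = 2*-7 - 1*-5 = -9
a_7 = 2*-9 - 1*-7 = -11
a_8 = 2*-11 - 1*-9 = -13
a_9 = 2*-13 - 1*-11 = -15
So a_9 = -15.

-15


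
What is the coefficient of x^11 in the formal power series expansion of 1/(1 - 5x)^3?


The general identity 1/(1 - c x)^r = sum_{k>=0} c^k C(k + r - 1, r - 1) x^k follows by substituting y = c x into 1/(1 - y)^r = sum_{k>=0} C(k + r - 1, r - 1) y^k.
For c = 5, r = 3, k = 11:
5^11 * C(13, 2) = 48828125 * 78 = 3808593750.

3808593750


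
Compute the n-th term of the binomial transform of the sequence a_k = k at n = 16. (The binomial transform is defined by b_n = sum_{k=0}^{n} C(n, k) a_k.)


With a_k = k, b_n = sum_{k=0}^{n} C(n, k) k. Using k * C(n, k) = n * C(n-1, k-1) gives b_n = n * sum_{k>=1} C(n-1, k-1) = n * 2^(n-1).
For n = 16: 16 * 2^15 = 16 * 32768 = 524288.

524288


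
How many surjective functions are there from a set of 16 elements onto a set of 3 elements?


By inclusion-exclusion on which target elements are missed, the number of surjections from an n-set onto a k-set is
surj(n, k) = sum_{j=0}^{k} (-1)^j C(k, j) (k - j)^n.
Equivalently surj(n, k) = k! * S(n, k), where S(n, k) is the Stirling number of the second kind.
For n = 16, k = 3:
S(16, 3) = 7141686, so
surj = 3! * 7141686 = 6 * 7141686 = 42850116.

42850116


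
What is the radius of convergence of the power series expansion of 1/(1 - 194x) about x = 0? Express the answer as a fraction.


Expanding 1/(1 - 194x) = sum_{k>=0} 194^k x^k, the series converges when |194x| < 1, i.e., |x| < 1/194.
So the radius of convergence is 1/194 = 1/194.

1/194


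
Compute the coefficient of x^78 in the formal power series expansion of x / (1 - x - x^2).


Let f(x) = sum_{k>=0} a_k x^k. Multiplying f(x) * (1 - x - x^2) = x and matching coefficients gives a_0 = 0, a_1 = 1, and a_k = a_{k-1} + a_{k-2} for k >= 2. These are the Fibonacci numbers F_k.
Iterating from F_0 = 0, F_1 = 1:
F_0=0, F_1=1, F_2=1, F_3=2, F_4=3, F_5=5, F_6=8, F_7=13, F_8=21, F_9=34, ...
F_78 = 8944394323791464.

8944394323791464


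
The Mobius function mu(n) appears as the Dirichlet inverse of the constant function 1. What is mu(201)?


201 = 3 * 67 (all distinct primes).
mu(201) = (-1)^2 = 1

1


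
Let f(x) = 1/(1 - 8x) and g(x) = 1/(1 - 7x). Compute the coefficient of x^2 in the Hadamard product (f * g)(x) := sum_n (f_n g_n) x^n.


f has coefficients f_k = 8^k and g has coefficients g_k = 7^k, so the Hadamard product has coefficient (f*g)_k = 8^k * 7^k = 56^k.
For k = 2: 56^2 = 3136.

3136


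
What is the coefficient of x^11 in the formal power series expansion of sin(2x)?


The Maclaurin series is sin(t) = sum_{k>=0} (-1)^k t^(2k+1) / (2k+1)!, so substituting t = 2x, only odd powers of x are nonzero, with coefficient of x^(2k+1) equal to (-1)^k 2^(2k+1) / (2k+1)!.
Write 11 = 2*5 + 1, giving the coefficient (-1)^5 * 2^11 / 11! = -2048/39916800 = -8/155925.

-8/155925


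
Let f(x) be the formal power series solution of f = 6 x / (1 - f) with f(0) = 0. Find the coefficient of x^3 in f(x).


Apply Lagrange inversion: f = 6 x * phi(f) with phi(t) = 1/(1 - t), so
[x^n] f = 6^n * (1/n) [t^(n-1)] phi(t)^n = 6^n * (1/n) [t^(n-1)] (1 - t)^(-n) = 6^n * (1/n) C(2n - 2, n - 1) = 6^n * C_{n-1}.
For n = 3: C_2 = C(4, 2) / 3 = 6/3 = 2.
With the 6^3 = 216 factor, the coefficient is 216 * 2 = 432.

432


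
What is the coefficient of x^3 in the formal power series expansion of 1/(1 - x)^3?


The expansion 1/(1 - x)^r = sum_{k>=0} C(k + r - 1, r - 1) x^k follows from the multiset / negative-binomial theorem (or from repeated differentiation of the geometric series).
For r = 3 and k = 3:
C(5, 2) = 120 / (2 * 6) = 10.

10


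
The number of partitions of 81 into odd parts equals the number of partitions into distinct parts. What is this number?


Computing partitions of 81 into odd parts (1, 3, 5, ...):
Using the generating function prod_{k>=0} 1/(1-x^(2k+1)),
the count is 84756

84756


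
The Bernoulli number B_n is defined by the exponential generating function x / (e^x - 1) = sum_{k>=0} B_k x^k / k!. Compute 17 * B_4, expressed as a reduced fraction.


Bernoulli numbers can also be computed recursively via B_0 = 1 and sum_{j=0}^{m} C(m+1, j) B_j = 0 for m >= 1. Odd-index Bernoulli numbers vanish for k >= 3.
Computing B_4 = -1/30, so 17 * B_4 = 17 * -1/30 = -17/30.

-17/30


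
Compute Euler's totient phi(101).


phi(n) counts integers in [1, n] coprime to n. Using the multiplicative formula phi(n) = n * prod_{p | n} (1 - 1/p):
101 = 101, so
phi(101) = 101 * (1 - 1/101) = 100.

100


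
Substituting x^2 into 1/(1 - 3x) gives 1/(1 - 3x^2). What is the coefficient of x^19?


Since 1/(1 - 3x^2) only has even powers of x,
the coefficient of x^19 (odd) is 0.

0


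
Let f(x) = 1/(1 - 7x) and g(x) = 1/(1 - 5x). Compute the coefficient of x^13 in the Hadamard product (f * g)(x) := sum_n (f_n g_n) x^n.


f has coefficients f_k = 7^k and g has coefficients g_k = 5^k, so the Hadamard product has coefficient (f*g)_k = 7^k * 5^k = 35^k.
For k = 13: 35^13 = 118272717781982421875.

118272717781982421875


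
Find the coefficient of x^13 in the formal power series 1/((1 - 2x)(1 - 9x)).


By partial fractions or Cauchy convolution:
The coefficient equals sum_{k=0}^{13} 2^k * 9^(13-k).
= 3268113205511

3268113205511


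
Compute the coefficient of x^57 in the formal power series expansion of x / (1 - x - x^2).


Let f(x) = sum_{k>=0} a_k x^k. Multiplying f(x) * (1 - x - x^2) = x and matching coefficients gives a_0 = 0, a_1 = 1, and a_k = a_{k-1} + a_{k-2} for k >= 2. These are the Fibonacci numbers F_k.
Iterating from F_0 = 0, F_1 = 1:
F_0=0, F_1=1, F_2=1, F_3=2, F_4=3, F_5=5, F_6=8, F_7=13, F_8=21, F_9=34, ...
F_57 = 365435296162.

365435296162


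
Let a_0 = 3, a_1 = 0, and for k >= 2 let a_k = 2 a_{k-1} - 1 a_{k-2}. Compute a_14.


Iterating the recurrence forward:
a_0 = 3
a_1 = 0
a_2 = 2*0 - 1*3 = -3
a_3 = 2*-3 - 1*0 = -6
a_4 = 2*-6 - 1*-3 = -9
a_5 = 2*-9 - 1*-6 = -12
a_6 = 2*-12 - 1*-9 = -15
a_7 = 2*-15 - 1*-12 = -18
a_8 = 2*-18 - 1*-15 = -21
a_9 = 2*-21 - 1*-18 = -24
a_10 = 2*-24 - 1*-21 = -27
a_11 = 2*-27 - 1*-24 = -30
a_12 = 2*-30 - 1*-27 = -33
a_13 = 2*-33 - 1*-30 = -36
a_14 = 2*-36 - 1*-33 = -39
So a_14 = -39.

-39


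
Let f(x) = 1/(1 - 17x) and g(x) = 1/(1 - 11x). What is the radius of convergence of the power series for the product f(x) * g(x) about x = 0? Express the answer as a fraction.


The radius of 1/(1 - 17x) is 1/17 (nearest singularity at x = 1/17), and the radius of 1/(1 - 11x) is 1/11.
The product f(x)*g(x) = 1/((1 - 17x)(1 - 11x)) has singularities at both 1/17 and 1/11, so its radius of convergence is the distance to the nearest one:
min(1/17, 1/11) = 1/17.

1/17


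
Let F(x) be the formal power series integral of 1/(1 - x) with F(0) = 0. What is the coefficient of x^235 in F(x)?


1/(1 - x) = sum_{k>=0} x^k. Integrating termwise and using F(0) = 0 gives
F(x) = sum_{k>=0} x^(k+1) / (k+1) = sum_{m>=1} x^m / m = -ln(1 - x).
So the coefficient of x^235 is 1/235 = 1/235.

1/235


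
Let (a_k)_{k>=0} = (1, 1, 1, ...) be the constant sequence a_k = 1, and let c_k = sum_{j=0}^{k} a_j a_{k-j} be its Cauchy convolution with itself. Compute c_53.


Since a_j = 1 for all j >= 0, the convolution sum becomes
c_k = sum_{j=0}^{k} 1 * 1 = 1 * (k + 1).
Equivalently, the generating function of (a_k) is 1/(1 - x) and its square is 1/(1 - x)^2 = sum_{k>=0} 1(k + 1) x^k.
For k = 53: 1 * 54 = 54.

54


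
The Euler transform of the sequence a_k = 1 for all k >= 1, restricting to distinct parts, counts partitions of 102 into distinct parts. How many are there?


Partitions of 102 into distinct parts can be computed via generating function.
Product (1+x)(1+x^2)(1+x^3)...
The coefficient of x^102 = 525016

525016


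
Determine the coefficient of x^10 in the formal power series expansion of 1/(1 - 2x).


The geometric series identity gives 1/(1 - c x) = sum_{k>=0} c^k x^k, so the coefficient of x^k is c^k.
Here c = 2 and k = 10.
Computing: 2^10 = 1024

1024


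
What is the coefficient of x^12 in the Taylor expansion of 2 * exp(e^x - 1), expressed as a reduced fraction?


exp(e^x - 1) = sum_{k>=0} Bell_k x^k / k!, where Bell_k is the k-th Bell number.
So the coefficient of x^12 is 2 * Bell_12 / 12!.
Computing: Bell_12 = 4213597 and 12! = 479001600, giving
2 * 4213597/479001600 = 4213597/239500800.

4213597/239500800


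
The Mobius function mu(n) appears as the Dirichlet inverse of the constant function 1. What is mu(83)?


83 = 83 (all distinct primes).
mu(83) = (-1)^1 = -1

-1


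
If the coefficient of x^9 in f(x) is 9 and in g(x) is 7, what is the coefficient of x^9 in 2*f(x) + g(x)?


Scalar multiplication scales coefficients: 2 * 9 = 18.
Then add the g coefficient: 18 + 7
= 25

25


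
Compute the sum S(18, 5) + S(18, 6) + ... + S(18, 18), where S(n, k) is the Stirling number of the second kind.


By definition, S(n, k) counts partitions of an n-set into exactly k nonempty blocks.
Computing row n = 18 for k = 5..18:
S(18, k): 28958095545, 110687251039, 197462483400, 189036065010, 106175395755, 37112163803, 8391004908, 1256328866, 125854638, 8408778, 367200, 9996, 153, 1
Sum = 679213429092.

679213429092


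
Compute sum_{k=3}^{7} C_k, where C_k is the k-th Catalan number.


C_3 through C_7: 5, 14, 42, 132, 429
Sum = 5 + 14 + 42 + 132 + 429
= 622

622


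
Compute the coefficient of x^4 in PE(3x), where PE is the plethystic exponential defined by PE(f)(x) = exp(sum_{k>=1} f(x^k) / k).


With f(x) = 3x, the exponent is sum_{k>=1} 3 x^k / k = 3 * (-ln(1 - x)). Exponentiating:
PE(3x) = exp(-3 ln(1 - x)) = 1/(1 - x)^3.
By the negative binomial expansion, [x^n] 1/(1 - x)^3 = C(n + 2, 2).
For n = 4: C(6, 2) = 15.

15


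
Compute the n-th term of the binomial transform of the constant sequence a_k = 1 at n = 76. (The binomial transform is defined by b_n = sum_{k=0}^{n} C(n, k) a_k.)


With a_k = 1 for all k, b_n = sum_{k=0}^{n} C(n, k) = 2^n by the binomial theorem.
For n = 76: 2^76 = 75557863725914323419136.

75557863725914323419136


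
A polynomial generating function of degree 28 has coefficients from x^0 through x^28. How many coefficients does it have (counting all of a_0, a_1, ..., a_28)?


A polynomial of degree 28 takes the form a_0 + a_1 x + ... + a_28 x^28.
The number of coefficients is 28 + 1 = 29.

29


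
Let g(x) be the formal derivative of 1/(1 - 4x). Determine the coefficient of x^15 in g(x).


Differentiate termwise: d/dx sum_{k>=0} 4^k x^k = sum_{k>=1} k 4^k x^(k-1) = sum_{j>=0} (j+1) 4^(j+1) x^j.
Equivalently, d/dx [1/(1 - 4x)] = 4/(1 - 4x)^2.
For j = 15: 16 * 4^16 = 16 * 4294967296 = 68719476736.

68719476736


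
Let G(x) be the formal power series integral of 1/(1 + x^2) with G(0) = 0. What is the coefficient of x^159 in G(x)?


1/(1 + x^2) = sum_{j>=0} (-1)^j x^(2j). Integrating termwise with G(0) = 0:
G(x) = sum_{j>=0} (-1)^j x^(2j+1) / (2j+1) = arctan(x).
Only odd powers are nonzero. For x^159 write 159 = 2*79 + 1, giving
(-1)^79 / 159 = -1/159 = -1/159.

-1/159


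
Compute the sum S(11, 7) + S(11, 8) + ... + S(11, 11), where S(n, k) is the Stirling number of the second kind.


By definition, S(n, k) counts partitions of an n-set into exactly k nonempty blocks.
Computing row n = 11 for k = 7..11:
S(11, k): 63987, 11880, 1155, 55, 1
Sum = 77078.

77078


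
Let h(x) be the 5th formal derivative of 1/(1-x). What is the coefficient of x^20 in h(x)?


Differentiating 5 times: d^5/dx^5 [1/(1-x)] = 5!/(1-x)^6.
The expansion 1/(1-x)^6 = sum_{k>=0} C(k+5, 5) x^k, so the coefficient of x^n in 5!/(1-x)^6 is 5! * C(n+5, 5).
For n = 20: 120 * C(25, 5) = 120 * 53130 = 6375600

6375600


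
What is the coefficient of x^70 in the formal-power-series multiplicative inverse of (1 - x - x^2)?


Let the inverse be f(x) = sum_{k>=0} a_k x^k. From f(x) * (1 - x - x^2) = 1 and matching coefficients:
 x^0: a_0 = 1.
 x^1: a_1 - a_0 = 0, so a_1 = 1.
 x^k (k >= 2): a_k - a_{k-1} - a_{k-2} = 0, i.e. a_k = a_{k-1} + a_{k-2}.
This is the Fibonacci-type recurrence shifted so that a_0 = a_1 = 1.
Iterating: a_0=1, a_1=1, a_2=2, a_3=3, a_4=5, a_5=8, a_6=13, a_7=21, a_8=34, a_9=55, ...
a_70 = 308061521170129.

308061521170129


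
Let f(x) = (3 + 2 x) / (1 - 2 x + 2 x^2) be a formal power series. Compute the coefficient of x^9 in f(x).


Write f(x) = sum_{k>=0} a_k x^k. Multiplying both sides by 1 - 2 x + 2 x^2 gives
(1 - 2 x + 2 x^2) sum_{k>=0} a_k x^k = 3 + 2 x.
Matching coefficients:
 x^0: a_0 = 3
 x^1: a_1 - 2 a_0 = 2  =>  a_1 = 2*3 + 2 = 8
 x^k (k >= 2): a_k = 2 a_{k-1} - 2 a_{k-2}.
Iterating: a_2 = 10, a_3 = 4, a_4 = -12, a_5 = -32, a_6 = -40, a_7 = -16, a_8 = 48, a_9 = 128.
So the coefficient of x^9 is 128.

128


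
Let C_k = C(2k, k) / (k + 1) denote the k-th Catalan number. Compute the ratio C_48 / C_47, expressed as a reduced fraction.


Using C_k = (2k)! / (k! (k+1)!), the ratio C_{k+1}/C_k simplifies to
C_{k+1}/C_k = [(2k+2)! / ((k+1)! (k+2)!)] * [k! (k+1)! / (2k)!]
 = (2k+2)(2k+1) / ((k+1)(k+2)) = 2(2k+1) / (k+2).
For k = 47: 2(2*47 + 1) / (47 + 2) = 190/49 = 190/49.

190/49


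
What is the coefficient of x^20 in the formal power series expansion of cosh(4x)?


The Maclaurin series is cosh(t) = sum_{m>=0} t^(2m) / (2m)!, so substituting t = 4x, only even powers of x are nonzero, with coefficient of x^(2m) equal to 4^(2m) / (2m)!.
For x^20 the coefficient is 4^20/20! = 1099511627776/2432902008176640000 = 4194304/9280784638125.

4194304/9280784638125


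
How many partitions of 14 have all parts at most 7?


Using the generating function (1-x)^(-1)(1-x^2)^(-1)...(1-x^7)^(-1),
the coefficient of x^14 counts these restricted partitions.
Result = 105

105


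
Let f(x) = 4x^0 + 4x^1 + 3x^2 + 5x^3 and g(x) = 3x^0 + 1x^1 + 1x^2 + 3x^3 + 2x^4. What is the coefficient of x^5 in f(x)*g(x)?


Cauchy product at x^5:
4*2 + 3*3 + 5*1
= 22

22


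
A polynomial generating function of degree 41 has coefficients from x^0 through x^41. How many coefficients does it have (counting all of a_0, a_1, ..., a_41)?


A polynomial of degree 41 takes the form a_0 + a_1 x + ... + a_41 x^41.
The number of coefficients is 41 + 1 = 42.

42
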